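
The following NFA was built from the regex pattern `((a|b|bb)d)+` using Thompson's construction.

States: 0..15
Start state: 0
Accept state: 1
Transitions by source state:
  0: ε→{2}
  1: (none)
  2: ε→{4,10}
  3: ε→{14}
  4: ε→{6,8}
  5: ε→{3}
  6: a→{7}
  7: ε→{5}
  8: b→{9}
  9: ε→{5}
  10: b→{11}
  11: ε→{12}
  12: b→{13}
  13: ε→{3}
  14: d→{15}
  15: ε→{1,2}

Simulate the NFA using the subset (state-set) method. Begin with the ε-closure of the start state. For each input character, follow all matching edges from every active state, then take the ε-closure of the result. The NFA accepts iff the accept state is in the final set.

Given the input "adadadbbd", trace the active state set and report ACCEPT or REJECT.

Answer: ACCEPT

Trace:
S₀ = ε-closure({0}) = {0,2,4,6,8,10}
'a' @ 1: {3,5,7,14}
'd' @ 2: {1,2,4,6,8,10,15}  ✓accept
'a' @ 3: {3,5,7,14}
'd' @ 4: {1,2,4,6,8,10,15}  ✓accept
'a' @ 5: {3,5,7,14}
'd' @ 6: {1,2,4,6,8,10,15}  ✓accept
'b' @ 7: {3,5,9,11,12,14}
'b' @ 8: {3,13,14}
'd' @ 9: {1,2,4,6,8,10,15}  ✓accept
final: {1,2,4,6,8,10,15}; accept 1 in set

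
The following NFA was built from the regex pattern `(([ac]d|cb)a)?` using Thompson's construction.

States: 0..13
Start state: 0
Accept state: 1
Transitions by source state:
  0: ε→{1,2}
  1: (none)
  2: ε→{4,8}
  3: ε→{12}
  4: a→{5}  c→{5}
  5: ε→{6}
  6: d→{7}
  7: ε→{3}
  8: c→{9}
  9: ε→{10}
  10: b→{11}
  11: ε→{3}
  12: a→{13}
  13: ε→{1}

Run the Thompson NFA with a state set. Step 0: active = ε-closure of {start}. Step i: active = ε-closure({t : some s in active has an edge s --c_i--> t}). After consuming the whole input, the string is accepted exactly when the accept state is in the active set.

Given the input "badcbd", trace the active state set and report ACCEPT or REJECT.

Answer: REJECT

Derivation:
S₀ = ε-closure({0}) = {0,1,2,4,8}
'b' @ 1: {}  — state set empty
rest 'adcbd' ignored (set empty)
final: {}; accept 1 not in set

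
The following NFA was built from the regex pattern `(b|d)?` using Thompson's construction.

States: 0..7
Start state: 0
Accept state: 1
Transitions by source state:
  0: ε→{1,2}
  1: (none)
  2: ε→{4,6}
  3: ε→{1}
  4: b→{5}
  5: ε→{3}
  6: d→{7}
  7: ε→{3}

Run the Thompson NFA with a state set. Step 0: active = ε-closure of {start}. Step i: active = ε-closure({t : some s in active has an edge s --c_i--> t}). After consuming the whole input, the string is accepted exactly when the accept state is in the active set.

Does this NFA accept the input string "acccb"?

Answer: REJECT

Steps:
initial (ε-close {0}): {0,1,2,4,6}
'a' @ 1: {}  — dead — no transitions
rest 'cccb' ignored (set empty)
end set {} — state 1 not in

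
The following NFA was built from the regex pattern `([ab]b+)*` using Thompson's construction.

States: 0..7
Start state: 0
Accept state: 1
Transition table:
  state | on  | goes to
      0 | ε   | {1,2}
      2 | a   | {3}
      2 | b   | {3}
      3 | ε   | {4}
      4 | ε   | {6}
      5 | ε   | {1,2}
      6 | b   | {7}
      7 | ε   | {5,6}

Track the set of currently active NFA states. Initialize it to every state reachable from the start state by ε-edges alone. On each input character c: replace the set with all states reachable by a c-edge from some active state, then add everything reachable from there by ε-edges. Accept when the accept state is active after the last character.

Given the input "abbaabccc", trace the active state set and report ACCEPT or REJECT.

Answer: REJECT

Steps:
initial (ε-close {0}): {0,1,2}
'a' @ 1: {3,4,6}
'b' @ 2: {1,2,5,6,7}  (accept∈set)
'b' @ 3: {1,2,3,4,5,6,7}  (accept∈set)
'a' @ 4: {3,4,6}
'a' @ 5: {}  — state set empty
rest 'bccc' ignored (set empty)
end set {} — state 1 not in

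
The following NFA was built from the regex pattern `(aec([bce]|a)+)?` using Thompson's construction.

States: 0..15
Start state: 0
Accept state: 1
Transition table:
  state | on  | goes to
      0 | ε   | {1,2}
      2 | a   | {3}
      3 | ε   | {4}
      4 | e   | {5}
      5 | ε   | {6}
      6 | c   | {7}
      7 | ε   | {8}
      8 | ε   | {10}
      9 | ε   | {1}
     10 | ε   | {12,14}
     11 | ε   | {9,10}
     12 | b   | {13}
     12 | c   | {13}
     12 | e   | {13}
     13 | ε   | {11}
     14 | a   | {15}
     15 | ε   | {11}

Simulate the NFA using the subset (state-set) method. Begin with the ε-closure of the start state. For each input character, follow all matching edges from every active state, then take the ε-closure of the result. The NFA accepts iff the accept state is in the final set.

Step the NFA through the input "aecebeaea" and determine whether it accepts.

Answer: ACCEPT

Steps:
initial (ε-close {0}): {0,1,2}
'a' @ 1: {3,4}
'e' @ 2: {5,6}
'c' @ 3: {7,8,10,12,14}
'e' @ 4: {1,9,10,11,12,13,14}  ✓accept
'b' @ 5: {1,9,10,11,12,13,14}  ✓accept
'e' @ 6: {1,9,10,11,12,13,14}  ✓accept
'a' @ 7: {1,9,10,11,12,14,15}  ✓accept
'e' @ 8: {1,9,10,11,12,13,14}  ✓accept
'a' @ 9: {1,9,10,11,12,14,15}  ✓accept
after full input: {1,9,10,11,12,14,15}  (accept=1 in)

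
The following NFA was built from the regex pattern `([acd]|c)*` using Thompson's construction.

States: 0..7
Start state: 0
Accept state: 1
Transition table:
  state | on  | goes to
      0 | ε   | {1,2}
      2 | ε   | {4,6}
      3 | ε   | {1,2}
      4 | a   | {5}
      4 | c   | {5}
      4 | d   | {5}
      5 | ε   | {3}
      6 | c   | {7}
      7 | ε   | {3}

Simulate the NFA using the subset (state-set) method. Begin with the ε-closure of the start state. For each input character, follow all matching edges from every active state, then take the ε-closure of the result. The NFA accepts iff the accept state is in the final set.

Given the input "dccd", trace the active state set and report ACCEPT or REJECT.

S₀ = ε-closure({0}) = {0,1,2,4,6}
'd' @ 1: {1,2,3,4,5,6}  ✓accept
'c' @ 2: {1,2,3,4,5,6,7}  ✓accept
'c' @ 3: {1,2,3,4,5,6,7}  ✓accept
'd' @ 4: {1,2,3,4,5,6}  ✓accept
after full input: {1,2,3,4,5,6}  (accept=1 in)

Answer: ACCEPT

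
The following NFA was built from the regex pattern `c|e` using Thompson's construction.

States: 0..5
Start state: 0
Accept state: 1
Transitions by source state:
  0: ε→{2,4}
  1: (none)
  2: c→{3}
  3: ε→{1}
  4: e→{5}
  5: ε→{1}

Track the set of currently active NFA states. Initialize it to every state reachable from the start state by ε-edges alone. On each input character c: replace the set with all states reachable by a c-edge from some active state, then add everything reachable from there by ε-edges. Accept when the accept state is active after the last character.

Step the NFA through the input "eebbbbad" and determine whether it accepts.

initial (ε-close {0}): {0,2,4}
'e' @ 1: {1,5}  (accept∈set)
'e' @ 2: {}  — state set empty
rest 'bbbbad' ignored (set empty)
final: {}; accept 1 not in set

Answer: REJECT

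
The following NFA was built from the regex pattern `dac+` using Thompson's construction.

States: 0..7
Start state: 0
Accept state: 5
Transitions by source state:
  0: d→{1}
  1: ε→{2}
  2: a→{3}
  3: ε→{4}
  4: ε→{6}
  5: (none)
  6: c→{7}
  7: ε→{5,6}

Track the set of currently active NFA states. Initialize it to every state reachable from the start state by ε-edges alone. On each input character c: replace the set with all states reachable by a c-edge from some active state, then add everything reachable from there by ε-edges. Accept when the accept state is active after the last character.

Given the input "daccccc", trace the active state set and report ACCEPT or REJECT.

Answer: ACCEPT

Steps:
S₀ = ε-closure({0}) = {0}
'd' @ 1: {1,2}
'a' @ 2: {3,4,6}
'c' @ 3: {5,6,7}  (accept∈set)
'c' @ 4: {5,6,7}  (accept∈set)
'c' @ 5: {5,6,7}  (accept∈set)
'c' @ 6: {5,6,7}  (accept∈set)
'c' @ 7: {5,6,7}  (accept∈set)
end set {5,6,7} — state 5 in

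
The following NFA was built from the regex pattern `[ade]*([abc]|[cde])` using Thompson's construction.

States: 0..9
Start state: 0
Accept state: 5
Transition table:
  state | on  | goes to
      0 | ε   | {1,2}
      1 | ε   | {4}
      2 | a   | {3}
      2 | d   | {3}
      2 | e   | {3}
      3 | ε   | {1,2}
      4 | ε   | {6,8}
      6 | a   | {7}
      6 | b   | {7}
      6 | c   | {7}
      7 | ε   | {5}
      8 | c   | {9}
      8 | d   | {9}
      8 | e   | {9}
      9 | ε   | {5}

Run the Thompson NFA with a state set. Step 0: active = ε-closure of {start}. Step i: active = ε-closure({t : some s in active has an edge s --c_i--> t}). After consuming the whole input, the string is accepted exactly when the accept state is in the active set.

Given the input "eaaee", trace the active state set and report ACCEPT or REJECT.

Answer: ACCEPT

Steps:
initial (ε-close {0}): {0,1,2,4,6,8}
'e' @ 1: {1,2,3,4,5,6,8,9}  ✓accept
'a' @ 2: {1,2,3,4,5,6,7,8}  ✓accept
'a' @ 3: {1,2,3,4,5,6,7,8}  ✓accept
'e' @ 4: {1,2,3,4,5,6,8,9}  ✓accept
'e' @ 5: {1,2,3,4,5,6,8,9}  ✓accept
final: {1,2,3,4,5,6,8,9}; accept 5 in set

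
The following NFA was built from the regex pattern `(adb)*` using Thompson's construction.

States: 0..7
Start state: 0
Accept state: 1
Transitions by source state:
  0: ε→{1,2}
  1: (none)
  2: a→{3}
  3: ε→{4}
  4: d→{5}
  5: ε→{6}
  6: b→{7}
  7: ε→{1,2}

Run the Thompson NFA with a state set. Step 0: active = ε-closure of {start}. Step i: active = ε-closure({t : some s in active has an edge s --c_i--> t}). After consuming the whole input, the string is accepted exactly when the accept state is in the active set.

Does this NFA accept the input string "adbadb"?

initial (ε-close {0}): {0,1,2}
'a' @ 1: {3,4}
'd' @ 2: {5,6}
'b' @ 3: {1,2,7}  (accept∈set)
'a' @ 4: {3,4}
'd' @ 5: {5,6}
'b' @ 6: {1,2,7}  (accept∈set)
after full input: {1,2,7}  (accept=1 in)

Answer: ACCEPT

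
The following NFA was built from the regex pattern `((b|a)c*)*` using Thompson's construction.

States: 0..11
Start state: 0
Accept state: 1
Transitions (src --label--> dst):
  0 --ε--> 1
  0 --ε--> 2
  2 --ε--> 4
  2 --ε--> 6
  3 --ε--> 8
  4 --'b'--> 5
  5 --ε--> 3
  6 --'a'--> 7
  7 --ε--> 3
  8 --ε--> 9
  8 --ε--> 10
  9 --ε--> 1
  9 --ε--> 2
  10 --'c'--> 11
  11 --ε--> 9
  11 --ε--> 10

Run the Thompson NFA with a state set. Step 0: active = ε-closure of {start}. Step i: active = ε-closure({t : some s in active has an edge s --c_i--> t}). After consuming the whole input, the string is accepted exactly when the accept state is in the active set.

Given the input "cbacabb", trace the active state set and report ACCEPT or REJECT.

start: ε-closure({0}) = {0,1,2,4,6}
'c' @ 1: {}  — no active states
rest 'bacabb' ignored (set empty)
end set {} — state 1 not in

Answer: REJECT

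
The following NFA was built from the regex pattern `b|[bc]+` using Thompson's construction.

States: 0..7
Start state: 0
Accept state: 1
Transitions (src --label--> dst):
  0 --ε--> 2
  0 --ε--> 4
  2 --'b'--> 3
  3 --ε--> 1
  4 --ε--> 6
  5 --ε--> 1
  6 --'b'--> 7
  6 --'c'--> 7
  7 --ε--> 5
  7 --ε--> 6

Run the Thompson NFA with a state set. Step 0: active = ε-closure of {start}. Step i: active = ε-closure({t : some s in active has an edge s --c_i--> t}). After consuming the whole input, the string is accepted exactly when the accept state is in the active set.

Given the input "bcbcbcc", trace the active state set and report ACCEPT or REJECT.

start: ε-closure({0}) = {0,2,4,6}
'b' @ 1: {1,3,5,6,7}  ✓accept
'c' @ 2: {1,5,6,7}  ✓accept
'b' @ 3: {1,5,6,7}  ✓accept
'c' @ 4: {1,5,6,7}  ✓accept
'b' @ 5: {1,5,6,7}  ✓accept
'c' @ 6: {1,5,6,7}  ✓accept
'c' @ 7: {1,5,6,7}  ✓accept
final: {1,5,6,7}; accept 1 in set

Answer: ACCEPT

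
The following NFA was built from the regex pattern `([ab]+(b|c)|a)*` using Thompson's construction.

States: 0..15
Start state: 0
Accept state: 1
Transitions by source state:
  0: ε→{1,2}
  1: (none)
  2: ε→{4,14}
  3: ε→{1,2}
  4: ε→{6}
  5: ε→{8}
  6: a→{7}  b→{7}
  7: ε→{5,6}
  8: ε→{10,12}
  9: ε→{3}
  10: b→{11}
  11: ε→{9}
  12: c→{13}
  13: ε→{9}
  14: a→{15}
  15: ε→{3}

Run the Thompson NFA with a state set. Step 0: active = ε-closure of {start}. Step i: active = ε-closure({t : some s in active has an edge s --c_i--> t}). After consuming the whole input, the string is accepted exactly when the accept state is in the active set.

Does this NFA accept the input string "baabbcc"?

S₀ = ε-closure({0}) = {0,1,2,4,6,14}
'b' @ 1: {5,6,7,8,10,12}
'a' @ 2: {5,6,7,8,10,12}
'a' @ 3: {5,6,7,8,10,12}
'b' @ 4: {1,2,3,4,5,6,7,8,9,10,11,12,14}  [accepting]
'b' @ 5: {1,2,3,4,5,6,7,8,9,10,11,12,14}  [accepting]
'c' @ 6: {1,2,3,4,6,9,13,14}  [accepting]
'c' @ 7: {}  — dead — no transitions
final: {}; accept 1 not in set

Answer: REJECT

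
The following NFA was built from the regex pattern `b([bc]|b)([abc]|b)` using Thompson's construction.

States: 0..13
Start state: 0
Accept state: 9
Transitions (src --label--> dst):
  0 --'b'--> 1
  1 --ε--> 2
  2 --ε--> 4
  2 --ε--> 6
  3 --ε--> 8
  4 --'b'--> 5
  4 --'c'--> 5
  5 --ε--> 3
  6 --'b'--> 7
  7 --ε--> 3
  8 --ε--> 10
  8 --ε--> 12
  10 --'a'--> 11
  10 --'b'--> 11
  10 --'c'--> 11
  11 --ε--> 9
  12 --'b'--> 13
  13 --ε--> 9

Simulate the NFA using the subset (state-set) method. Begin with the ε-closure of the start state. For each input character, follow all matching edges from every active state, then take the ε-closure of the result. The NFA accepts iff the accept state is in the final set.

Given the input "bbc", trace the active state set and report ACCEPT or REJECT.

Answer: ACCEPT

Trace:
S₀ = ε-closure({0}) = {0}
'b' @ 1: {1,2,4,6}
'b' @ 2: {3,5,7,8,10,12}
'c' @ 3: {9,11}  [accepting]
after full input: {9,11}  (accept=9 in)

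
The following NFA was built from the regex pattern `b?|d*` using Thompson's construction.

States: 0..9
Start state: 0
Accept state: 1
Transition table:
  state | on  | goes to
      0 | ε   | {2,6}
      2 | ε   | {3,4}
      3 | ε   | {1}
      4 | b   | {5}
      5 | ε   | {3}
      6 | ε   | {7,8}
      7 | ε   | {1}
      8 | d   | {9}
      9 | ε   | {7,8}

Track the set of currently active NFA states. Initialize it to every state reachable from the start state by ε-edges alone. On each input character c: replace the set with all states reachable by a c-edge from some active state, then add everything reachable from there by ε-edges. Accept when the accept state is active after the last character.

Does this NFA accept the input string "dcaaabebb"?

Answer: REJECT

Trace:
initial (ε-close {0}): {0,1,2,3,4,6,7,8}
'd' @ 1: {1,7,8,9}  [accepting]
'c' @ 2: {}  — state set empty
rest 'aaabebb' ignored (set empty)
final: {}; accept 1 not in set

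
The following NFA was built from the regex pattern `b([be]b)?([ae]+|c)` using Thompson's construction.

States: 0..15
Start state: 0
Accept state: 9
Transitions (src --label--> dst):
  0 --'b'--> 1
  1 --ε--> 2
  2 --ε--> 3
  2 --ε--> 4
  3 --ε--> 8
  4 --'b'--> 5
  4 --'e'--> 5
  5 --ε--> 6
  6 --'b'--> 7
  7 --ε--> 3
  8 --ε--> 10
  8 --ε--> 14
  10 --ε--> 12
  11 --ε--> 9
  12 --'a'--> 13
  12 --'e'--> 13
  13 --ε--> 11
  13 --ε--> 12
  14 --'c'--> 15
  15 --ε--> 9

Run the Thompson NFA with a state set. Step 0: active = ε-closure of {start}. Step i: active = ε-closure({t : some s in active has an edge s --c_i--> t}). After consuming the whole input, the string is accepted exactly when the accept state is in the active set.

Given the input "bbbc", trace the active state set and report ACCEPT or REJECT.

Answer: ACCEPT

Trace:
start: ε-closure({0}) = {0}
'b' @ 1: {1,2,3,4,8,10,12,14}
'b' @ 2: {5,6}
'b' @ 3: {3,7,8,10,12,14}
'c' @ 4: {9,15}  ✓accept
end set {9,15} — state 9 in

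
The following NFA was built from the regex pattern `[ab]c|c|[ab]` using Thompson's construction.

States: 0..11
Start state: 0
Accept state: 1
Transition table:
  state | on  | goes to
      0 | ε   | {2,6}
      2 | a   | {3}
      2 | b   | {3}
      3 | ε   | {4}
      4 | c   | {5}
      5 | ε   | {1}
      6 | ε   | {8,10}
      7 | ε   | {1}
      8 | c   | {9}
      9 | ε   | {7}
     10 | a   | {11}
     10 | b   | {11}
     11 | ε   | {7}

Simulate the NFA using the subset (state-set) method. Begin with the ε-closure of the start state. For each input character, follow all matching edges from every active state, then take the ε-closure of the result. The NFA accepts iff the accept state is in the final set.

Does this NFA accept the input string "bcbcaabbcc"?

S₀ = ε-closure({0}) = {0,2,6,8,10}
'b' @ 1: {1,3,4,7,11}  ✓accept
'c' @ 2: {1,5}  ✓accept
'b' @ 3: {}  — state set empty
rest 'caabbcc' ignored (set empty)
end set {} — state 1 not in

Answer: REJECT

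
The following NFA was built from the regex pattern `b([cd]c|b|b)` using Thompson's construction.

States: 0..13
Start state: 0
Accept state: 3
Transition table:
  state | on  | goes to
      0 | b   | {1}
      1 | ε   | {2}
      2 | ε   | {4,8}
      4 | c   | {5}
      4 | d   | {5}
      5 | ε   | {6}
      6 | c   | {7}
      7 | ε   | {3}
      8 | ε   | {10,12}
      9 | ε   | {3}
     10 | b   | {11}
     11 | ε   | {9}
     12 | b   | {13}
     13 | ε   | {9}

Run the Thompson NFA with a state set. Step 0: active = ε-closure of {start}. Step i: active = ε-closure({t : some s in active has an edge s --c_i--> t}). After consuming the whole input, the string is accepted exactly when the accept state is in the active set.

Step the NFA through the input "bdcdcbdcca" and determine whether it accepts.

initial (ε-close {0}): {0}
'b' @ 1: {1,2,4,8,10,12}
'd' @ 2: {5,6}
'c' @ 3: {3,7}  [accepting]
'd' @ 4: {}  — dead — no transitions
rest 'cbdcca' ignored (set empty)
final: {}; accept 3 not in set

Answer: REJECT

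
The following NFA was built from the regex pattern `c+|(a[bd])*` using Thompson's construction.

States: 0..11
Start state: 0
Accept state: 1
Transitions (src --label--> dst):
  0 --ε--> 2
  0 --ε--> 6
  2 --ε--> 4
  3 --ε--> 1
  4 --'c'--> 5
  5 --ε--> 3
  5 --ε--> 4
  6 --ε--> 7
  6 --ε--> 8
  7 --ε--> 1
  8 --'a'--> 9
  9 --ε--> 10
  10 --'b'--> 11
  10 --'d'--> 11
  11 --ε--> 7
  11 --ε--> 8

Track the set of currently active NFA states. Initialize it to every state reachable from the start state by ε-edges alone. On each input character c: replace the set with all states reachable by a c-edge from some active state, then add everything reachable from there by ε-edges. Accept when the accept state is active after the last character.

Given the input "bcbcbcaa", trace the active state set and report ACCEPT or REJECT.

Answer: REJECT

Derivation:
initial (ε-close {0}): {0,1,2,4,6,7,8}
'b' @ 1: {}  — dead — no transitions
rest 'cbcbcaa' ignored (set empty)
final: {}; accept 1 not in set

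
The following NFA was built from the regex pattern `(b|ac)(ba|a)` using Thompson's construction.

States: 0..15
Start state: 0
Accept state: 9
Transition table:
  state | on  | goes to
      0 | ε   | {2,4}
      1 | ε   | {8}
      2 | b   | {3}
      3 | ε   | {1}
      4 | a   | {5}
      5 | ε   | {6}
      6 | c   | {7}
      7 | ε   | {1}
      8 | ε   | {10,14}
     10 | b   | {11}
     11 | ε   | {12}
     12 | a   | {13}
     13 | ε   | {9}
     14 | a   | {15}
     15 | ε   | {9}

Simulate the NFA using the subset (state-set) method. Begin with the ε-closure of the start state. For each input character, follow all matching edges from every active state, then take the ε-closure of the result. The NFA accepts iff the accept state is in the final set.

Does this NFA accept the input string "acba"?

start: ε-closure({0}) = {0,2,4}
'a' @ 1: {5,6}
'c' @ 2: {1,7,8,10,14}
'b' @ 3: {11,12}
'a' @ 4: {9,13}  (accept∈set)
final: {9,13}; accept 9 in set

Answer: ACCEPT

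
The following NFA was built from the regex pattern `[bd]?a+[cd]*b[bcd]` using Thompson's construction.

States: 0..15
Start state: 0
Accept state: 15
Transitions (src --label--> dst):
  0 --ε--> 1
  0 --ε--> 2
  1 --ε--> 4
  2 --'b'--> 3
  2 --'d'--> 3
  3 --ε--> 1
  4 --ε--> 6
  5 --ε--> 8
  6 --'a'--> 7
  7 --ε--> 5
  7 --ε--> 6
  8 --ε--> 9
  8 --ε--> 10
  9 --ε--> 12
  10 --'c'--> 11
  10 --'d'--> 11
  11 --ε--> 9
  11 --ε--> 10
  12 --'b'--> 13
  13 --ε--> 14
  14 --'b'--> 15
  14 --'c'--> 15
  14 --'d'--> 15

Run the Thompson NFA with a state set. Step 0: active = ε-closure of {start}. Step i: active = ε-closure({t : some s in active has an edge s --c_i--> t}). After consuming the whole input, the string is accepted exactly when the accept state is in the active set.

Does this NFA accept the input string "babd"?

Answer: ACCEPT

Trace:
S₀ = ε-closure({0}) = {0,1,2,4,6}
'b' @ 1: {1,3,4,6}
'a' @ 2: {5,6,7,8,9,10,12}
'b' @ 3: {13,14}
'd' @ 4: {15}  ✓accept
end set {15} — state 15 in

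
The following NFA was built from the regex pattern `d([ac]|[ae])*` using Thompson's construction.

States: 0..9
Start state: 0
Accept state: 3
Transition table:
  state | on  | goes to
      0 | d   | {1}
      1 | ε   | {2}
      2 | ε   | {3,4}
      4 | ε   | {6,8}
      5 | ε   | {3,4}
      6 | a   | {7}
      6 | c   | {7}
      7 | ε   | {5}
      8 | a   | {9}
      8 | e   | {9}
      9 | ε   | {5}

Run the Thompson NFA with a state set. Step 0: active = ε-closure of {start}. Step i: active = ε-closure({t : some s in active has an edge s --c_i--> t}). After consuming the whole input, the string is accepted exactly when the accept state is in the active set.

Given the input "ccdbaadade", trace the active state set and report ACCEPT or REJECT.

initial (ε-close {0}): {0}
'c' @ 1: {}  — no active states
rest 'cdbaadade' ignored (set empty)
end set {} — state 3 not in

Answer: REJECT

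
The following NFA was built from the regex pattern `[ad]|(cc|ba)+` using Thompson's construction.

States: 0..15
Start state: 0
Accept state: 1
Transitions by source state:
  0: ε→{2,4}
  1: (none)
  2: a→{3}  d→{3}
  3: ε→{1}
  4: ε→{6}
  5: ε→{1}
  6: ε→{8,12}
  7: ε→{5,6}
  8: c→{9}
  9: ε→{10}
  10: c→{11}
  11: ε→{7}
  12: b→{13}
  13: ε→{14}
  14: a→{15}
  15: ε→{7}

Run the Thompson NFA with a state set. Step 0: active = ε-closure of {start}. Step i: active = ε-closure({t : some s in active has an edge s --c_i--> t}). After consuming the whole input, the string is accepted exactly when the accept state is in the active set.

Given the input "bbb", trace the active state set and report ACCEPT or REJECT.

S₀ = ε-closure({0}) = {0,2,4,6,8,12}
'b' @ 1: {13,14}
'b' @ 2: {}  — state set empty
rest 'b' ignored (set empty)
end set {} — state 1 not in

Answer: REJECT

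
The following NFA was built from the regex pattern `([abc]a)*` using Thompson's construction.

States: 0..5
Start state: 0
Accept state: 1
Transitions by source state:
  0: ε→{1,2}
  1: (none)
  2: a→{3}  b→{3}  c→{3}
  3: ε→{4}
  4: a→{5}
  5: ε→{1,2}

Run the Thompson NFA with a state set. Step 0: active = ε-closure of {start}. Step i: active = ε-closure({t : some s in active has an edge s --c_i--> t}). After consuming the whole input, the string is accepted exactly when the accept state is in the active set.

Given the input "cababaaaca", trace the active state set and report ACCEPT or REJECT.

initial (ε-close {0}): {0,1,2}
'c' @ 1: {3,4}
'a' @ 2: {1,2,5}  (accept∈set)
'b' @ 3: {3,4}
'a' @ 4: {1,2,5}  (accept∈set)
'b' @ 5: {3,4}
'a' @ 6: {1,2,5}  (accept∈set)
'a' @ 7: {3,4}
'a' @ 8: {1,2,5}  (accept∈set)
'c' @ 9: {3,4}
'a' @ 10: {1,2,5}  (accept∈set)
after full input: {1,2,5}  (accept=1 in)

Answer: ACCEPT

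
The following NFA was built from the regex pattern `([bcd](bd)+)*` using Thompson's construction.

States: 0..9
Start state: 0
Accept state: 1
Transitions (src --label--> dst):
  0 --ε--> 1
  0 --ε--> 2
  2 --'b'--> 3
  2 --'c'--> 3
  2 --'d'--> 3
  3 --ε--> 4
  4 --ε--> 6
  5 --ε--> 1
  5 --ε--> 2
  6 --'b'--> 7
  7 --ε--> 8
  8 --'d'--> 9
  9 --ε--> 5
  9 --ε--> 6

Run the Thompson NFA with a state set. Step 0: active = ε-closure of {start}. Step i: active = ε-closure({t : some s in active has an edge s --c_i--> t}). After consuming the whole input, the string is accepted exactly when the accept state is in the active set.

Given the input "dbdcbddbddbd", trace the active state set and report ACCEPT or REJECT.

S₀ = ε-closure({0}) = {0,1,2}
'd' @ 1: {3,4,6}
'b' @ 2: {7,8}
'd' @ 3: {1,2,5,6,9}  (accept∈set)
'c' @ 4: {3,4,6}
'b' @ 5: {7,8}
'd' @ 6: {1,2,5,6,9}  (accept∈set)
'd' @ 7: {3,4,6}
'b' @ 8: {7,8}
'd' @ 9: {1,2,5,6,9}  (accept∈set)
'd' @ 10: {3,4,6}
'b' @ 11: {7,8}
'd' @ 12: {1,2,5,6,9}  (accept∈set)
end set {1,2,5,6,9} — state 1 in

Answer: ACCEPT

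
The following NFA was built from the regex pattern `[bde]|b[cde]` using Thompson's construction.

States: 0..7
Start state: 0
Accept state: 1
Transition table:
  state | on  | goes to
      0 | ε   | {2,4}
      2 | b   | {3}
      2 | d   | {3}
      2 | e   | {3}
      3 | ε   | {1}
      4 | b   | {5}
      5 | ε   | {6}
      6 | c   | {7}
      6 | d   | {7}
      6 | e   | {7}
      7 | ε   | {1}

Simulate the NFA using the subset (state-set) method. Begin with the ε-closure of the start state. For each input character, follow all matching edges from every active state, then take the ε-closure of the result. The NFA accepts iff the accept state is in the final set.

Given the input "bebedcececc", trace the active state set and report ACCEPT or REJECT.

start: ε-closure({0}) = {0,2,4}
'b' @ 1: {1,3,5,6}  (accept∈set)
'e' @ 2: {1,7}  (accept∈set)
'b' @ 3: {}  — state set empty
rest 'edcececc' ignored (set empty)
end set {} — state 1 not in

Answer: REJECT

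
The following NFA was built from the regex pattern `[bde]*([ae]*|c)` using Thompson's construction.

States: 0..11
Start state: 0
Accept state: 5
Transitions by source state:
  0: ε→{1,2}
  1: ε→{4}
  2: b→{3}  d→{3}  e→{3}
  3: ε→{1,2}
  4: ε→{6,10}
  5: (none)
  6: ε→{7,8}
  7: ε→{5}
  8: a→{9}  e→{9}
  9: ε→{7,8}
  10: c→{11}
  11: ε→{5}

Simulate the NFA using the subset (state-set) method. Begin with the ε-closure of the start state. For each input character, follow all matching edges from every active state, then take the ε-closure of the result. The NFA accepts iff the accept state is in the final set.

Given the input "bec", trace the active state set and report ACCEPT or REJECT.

Answer: ACCEPT

Trace:
start: ε-closure({0}) = {0,1,2,4,5,6,7,8,10}
'b' @ 1: {1,2,3,4,5,6,7,8,10}  [accepting]
'e' @ 2: {1,2,3,4,5,6,7,8,9,10}  [accepting]
'c' @ 3: {5,11}  [accepting]
after full input: {5,11}  (accept=5 in)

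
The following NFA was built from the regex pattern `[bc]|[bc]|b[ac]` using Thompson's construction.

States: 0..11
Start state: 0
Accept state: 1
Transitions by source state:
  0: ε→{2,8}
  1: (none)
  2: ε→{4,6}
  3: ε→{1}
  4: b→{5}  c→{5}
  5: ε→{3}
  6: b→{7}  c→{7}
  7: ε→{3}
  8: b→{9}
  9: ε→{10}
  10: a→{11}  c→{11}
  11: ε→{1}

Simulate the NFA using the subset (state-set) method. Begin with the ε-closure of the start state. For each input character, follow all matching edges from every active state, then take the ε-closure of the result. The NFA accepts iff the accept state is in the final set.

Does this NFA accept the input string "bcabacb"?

Answer: REJECT

Trace:
initial (ε-close {0}): {0,2,4,6,8}
'b' @ 1: {1,3,5,7,9,10}  (accept∈set)
'c' @ 2: {1,11}  (accept∈set)
'a' @ 3: {}  — dead — no transitions
rest 'bacb' ignored (set empty)
end set {} — state 1 not in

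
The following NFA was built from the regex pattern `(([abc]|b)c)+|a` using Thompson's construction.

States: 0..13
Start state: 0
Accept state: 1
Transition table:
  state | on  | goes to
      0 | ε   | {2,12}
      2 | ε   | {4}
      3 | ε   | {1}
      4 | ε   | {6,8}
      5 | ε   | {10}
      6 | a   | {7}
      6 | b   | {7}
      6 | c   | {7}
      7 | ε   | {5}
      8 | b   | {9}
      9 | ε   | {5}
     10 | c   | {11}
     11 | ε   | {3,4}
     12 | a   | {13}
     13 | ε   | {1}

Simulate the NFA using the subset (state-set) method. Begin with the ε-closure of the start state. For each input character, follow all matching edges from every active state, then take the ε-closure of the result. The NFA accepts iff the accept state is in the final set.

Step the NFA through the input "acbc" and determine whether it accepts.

start: ε-closure({0}) = {0,2,4,6,8,12}
'a' @ 1: {1,5,7,10,13}  [accepting]
'c' @ 2: {1,3,4,6,8,11}  [accepting]
'b' @ 3: {5,7,9,10}
'c' @ 4: {1,3,4,6,8,11}  [accepting]
after full input: {1,3,4,6,8,11}  (accept=1 in)

Answer: ACCEPT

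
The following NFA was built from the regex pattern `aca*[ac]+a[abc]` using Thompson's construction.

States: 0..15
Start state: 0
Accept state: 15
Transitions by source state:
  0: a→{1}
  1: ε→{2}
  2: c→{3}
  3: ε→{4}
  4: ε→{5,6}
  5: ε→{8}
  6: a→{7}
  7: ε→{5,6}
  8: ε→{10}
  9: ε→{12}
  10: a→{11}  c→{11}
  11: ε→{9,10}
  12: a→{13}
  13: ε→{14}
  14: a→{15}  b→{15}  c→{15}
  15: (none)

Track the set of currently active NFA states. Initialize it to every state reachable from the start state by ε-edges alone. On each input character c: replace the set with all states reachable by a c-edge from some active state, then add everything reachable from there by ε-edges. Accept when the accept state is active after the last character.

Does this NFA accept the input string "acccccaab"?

initial (ε-close {0}): {0}
'a' @ 1: {1,2}
'c' @ 2: {3,4,5,6,8,10}
'c' @ 3: {9,10,11,12}
'c' @ 4: {9,10,11,12}
'c' @ 5: {9,10,11,12}
'c' @ 6: {9,10,11,12}
'a' @ 7: {9,10,11,12,13,14}
'a' @ 8: {9,10,11,12,13,14,15}  ✓accept
'b' @ 9: {15}  ✓accept
after full input: {15}  (accept=15 in)

Answer: ACCEPT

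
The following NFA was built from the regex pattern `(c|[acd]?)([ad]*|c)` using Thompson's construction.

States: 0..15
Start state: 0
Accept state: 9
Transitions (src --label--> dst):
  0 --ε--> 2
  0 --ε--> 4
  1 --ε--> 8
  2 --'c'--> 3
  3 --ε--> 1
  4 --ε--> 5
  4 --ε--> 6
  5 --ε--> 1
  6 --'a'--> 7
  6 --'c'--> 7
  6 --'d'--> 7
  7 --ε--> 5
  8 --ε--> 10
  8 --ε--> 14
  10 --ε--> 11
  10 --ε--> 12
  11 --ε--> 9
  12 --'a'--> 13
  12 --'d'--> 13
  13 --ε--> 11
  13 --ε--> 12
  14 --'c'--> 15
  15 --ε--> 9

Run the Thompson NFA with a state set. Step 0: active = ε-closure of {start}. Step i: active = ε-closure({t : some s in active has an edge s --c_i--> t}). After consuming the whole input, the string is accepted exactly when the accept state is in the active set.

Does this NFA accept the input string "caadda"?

Answer: ACCEPT

Derivation:
initial (ε-close {0}): {0,1,2,4,5,6,8,9,10,11,12,14}
'c' @ 1: {1,3,5,7,8,9,10,11,12,14,15}  [accepting]
'a' @ 2: {9,11,12,13}  [accepting]
'a' @ 3: {9,11,12,13}  [accepting]
'd' @ 4: {9,11,12,13}  [accepting]
'd' @ 5: {9,11,12,13}  [accepting]
'a' @ 6: {9,11,12,13}  [accepting]
after full input: {9,11,12,13}  (accept=9 in)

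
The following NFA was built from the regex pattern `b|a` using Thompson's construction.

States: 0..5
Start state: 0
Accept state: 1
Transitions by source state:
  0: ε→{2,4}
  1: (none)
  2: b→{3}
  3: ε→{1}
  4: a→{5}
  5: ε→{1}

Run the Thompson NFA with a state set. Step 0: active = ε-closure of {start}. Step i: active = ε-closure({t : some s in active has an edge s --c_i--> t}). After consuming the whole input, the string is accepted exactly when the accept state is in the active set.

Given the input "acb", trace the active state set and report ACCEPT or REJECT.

Answer: REJECT

Derivation:
initial (ε-close {0}): {0,2,4}
'a' @ 1: {1,5}  ✓accept
'c' @ 2: {}  — no active states
rest 'b' ignored (set empty)
final: {}; accept 1 not in set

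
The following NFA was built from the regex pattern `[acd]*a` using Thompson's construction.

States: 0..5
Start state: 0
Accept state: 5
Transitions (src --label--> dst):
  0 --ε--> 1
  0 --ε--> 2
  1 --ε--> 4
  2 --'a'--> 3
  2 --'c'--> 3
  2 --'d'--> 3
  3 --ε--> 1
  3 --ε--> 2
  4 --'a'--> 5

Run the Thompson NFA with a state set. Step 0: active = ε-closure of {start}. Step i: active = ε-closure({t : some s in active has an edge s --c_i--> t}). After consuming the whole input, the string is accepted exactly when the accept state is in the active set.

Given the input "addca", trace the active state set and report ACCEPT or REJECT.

Answer: ACCEPT

Derivation:
S₀ = ε-closure({0}) = {0,1,2,4}
'a' @ 1: {1,2,3,4,5}  [accepting]
'd' @ 2: {1,2,3,4}
'd' @ 3: {1,2,3,4}
'c' @ 4: {1,2,3,4}
'a' @ 5: {1,2,3,4,5}  [accepting]
end set {1,2,3,4,5} — state 5 in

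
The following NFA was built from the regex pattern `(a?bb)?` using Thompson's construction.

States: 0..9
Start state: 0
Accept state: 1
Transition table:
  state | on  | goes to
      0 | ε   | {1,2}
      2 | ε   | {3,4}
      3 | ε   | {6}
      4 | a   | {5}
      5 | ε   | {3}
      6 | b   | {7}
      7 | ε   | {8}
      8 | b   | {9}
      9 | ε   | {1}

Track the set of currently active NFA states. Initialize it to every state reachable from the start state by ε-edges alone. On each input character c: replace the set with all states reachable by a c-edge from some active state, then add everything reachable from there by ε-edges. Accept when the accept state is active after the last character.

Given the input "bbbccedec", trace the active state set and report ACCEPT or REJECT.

Answer: REJECT

Trace:
start: ε-closure({0}) = {0,1,2,3,4,6}
'b' @ 1: {7,8}
'b' @ 2: {1,9}  (accept∈set)
'b' @ 3: {}  — dead — no transitions
rest 'ccedec' ignored (set empty)
end set {} — state 1 not in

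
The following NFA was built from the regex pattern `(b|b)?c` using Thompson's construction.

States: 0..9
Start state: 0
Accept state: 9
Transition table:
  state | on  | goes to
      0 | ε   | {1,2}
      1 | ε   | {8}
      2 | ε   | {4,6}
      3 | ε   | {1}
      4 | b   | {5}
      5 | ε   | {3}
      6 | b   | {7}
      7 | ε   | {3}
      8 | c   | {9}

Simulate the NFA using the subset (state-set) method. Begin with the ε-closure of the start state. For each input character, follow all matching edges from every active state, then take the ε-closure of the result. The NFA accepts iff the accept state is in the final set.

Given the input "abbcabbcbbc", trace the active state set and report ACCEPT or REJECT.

S₀ = ε-closure({0}) = {0,1,2,4,6,8}
'a' @ 1: {}  — dead — no transitions
rest 'bbcabbcbbc' ignored (set empty)
final: {}; accept 9 not in set

Answer: REJECT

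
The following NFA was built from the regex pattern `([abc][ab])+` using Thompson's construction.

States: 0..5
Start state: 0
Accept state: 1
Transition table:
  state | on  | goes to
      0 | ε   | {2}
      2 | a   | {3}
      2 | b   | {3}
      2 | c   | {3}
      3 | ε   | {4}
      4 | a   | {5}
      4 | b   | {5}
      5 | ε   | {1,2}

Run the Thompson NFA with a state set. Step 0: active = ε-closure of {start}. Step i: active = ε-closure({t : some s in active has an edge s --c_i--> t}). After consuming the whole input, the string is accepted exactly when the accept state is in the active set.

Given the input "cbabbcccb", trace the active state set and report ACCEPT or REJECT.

Answer: REJECT

Derivation:
start: ε-closure({0}) = {0,2}
'c' @ 1: {3,4}
'b' @ 2: {1,2,5}  (accept∈set)
'a' @ 3: {3,4}
'b' @ 4: {1,2,5}  (accept∈set)
'b' @ 5: {3,4}
'c' @ 6: {}  — dead — no transitions
rest 'ccb' ignored (set empty)
end set {} — state 1 not in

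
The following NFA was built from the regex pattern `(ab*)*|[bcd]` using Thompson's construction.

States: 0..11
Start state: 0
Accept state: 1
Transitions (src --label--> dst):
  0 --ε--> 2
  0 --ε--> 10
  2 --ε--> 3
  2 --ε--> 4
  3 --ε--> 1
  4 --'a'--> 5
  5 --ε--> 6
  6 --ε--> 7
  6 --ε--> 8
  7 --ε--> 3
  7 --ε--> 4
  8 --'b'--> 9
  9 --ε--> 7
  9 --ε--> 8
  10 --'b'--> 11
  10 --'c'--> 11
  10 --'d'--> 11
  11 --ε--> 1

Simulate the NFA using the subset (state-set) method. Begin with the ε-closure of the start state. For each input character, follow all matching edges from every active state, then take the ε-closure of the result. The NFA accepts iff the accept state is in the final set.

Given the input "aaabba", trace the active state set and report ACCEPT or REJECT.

initial (ε-close {0}): {0,1,2,3,4,10}
'a' @ 1: {1,3,4,5,6,7,8}  ✓accept
'a' @ 2: {1,3,4,5,6,7,8}  ✓accept
'a' @ 3: {1,3,4,5,6,7,8}  ✓accept
'b' @ 4: {1,3,4,7,8,9}  ✓accept
'b' @ 5: {1,3,4,7,8,9}  ✓accept
'a' @ 6: {1,3,4,5,6,7,8}  ✓accept
end set {1,3,4,5,6,7,8} — state 1 in

Answer: ACCEPT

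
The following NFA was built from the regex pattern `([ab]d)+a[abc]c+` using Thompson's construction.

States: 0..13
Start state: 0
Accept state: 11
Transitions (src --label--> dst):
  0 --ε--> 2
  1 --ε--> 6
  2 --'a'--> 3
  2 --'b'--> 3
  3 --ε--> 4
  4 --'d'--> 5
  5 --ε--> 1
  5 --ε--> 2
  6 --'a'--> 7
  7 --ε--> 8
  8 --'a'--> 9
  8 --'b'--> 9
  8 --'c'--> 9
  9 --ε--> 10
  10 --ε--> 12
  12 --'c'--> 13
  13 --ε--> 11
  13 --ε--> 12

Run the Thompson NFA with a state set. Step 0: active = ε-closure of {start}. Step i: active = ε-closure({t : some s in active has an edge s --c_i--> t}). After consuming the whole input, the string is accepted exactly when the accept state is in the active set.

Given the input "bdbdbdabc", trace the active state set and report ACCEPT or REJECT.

start: ε-closure({0}) = {0,2}
'b' @ 1: {3,4}
'd' @ 2: {1,2,5,6}
'b' @ 3: {3,4}
'd' @ 4: {1,2,5,6}
'b' @ 5: {3,4}
'd' @ 6: {1,2,5,6}
'a' @ 7: {3,4,7,8}
'b' @ 8: {9,10,12}
'c' @ 9: {11,12,13}  (accept∈set)
final: {11,12,13}; accept 11 in set

Answer: ACCEPT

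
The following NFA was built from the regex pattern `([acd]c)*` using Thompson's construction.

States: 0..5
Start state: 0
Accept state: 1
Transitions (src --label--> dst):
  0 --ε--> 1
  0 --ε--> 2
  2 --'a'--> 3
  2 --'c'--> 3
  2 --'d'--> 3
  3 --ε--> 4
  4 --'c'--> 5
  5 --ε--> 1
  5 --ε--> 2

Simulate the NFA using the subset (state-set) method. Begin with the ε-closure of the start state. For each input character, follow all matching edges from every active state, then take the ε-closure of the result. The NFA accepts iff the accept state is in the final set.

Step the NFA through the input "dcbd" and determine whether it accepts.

Answer: REJECT

Derivation:
initial (ε-close {0}): {0,1,2}
'd' @ 1: {3,4}
'c' @ 2: {1,2,5}  (accept∈set)
'b' @ 3: {}  — dead — no transitions
rest 'd' ignored (set empty)
end set {} — state 1 not in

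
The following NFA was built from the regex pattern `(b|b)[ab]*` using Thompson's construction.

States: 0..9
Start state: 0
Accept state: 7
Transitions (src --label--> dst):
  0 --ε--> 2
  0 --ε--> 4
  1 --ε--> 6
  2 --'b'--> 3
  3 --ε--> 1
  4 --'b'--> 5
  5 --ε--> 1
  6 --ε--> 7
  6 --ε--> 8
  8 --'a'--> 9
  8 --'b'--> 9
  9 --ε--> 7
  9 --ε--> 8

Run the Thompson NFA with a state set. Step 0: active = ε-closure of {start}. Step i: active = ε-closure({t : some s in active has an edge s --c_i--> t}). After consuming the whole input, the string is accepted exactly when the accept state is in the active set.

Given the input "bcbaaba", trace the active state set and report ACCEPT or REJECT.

Answer: REJECT

Steps:
S₀ = ε-closure({0}) = {0,2,4}
'b' @ 1: {1,3,5,6,7,8}  [accepting]
'c' @ 2: {}  — no active states
rest 'baaba' ignored (set empty)
after full input: {}  (accept=7 not in)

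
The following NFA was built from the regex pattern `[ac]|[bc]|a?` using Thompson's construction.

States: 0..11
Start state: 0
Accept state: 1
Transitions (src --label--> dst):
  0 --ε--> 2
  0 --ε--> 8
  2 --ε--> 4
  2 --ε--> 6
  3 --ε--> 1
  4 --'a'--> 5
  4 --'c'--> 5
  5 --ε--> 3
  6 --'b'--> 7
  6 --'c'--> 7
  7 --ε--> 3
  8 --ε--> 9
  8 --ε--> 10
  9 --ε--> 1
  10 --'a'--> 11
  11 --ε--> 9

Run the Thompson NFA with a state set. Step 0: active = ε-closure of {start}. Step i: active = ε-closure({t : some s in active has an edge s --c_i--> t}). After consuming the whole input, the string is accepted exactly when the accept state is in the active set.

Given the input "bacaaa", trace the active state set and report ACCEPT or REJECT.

S₀ = ε-closure({0}) = {0,1,2,4,6,8,9,10}
'b' @ 1: {1,3,7}  ✓accept
'a' @ 2: {}  — state set empty
rest 'caaa' ignored (set empty)
end set {} — state 1 not in

Answer: REJECT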